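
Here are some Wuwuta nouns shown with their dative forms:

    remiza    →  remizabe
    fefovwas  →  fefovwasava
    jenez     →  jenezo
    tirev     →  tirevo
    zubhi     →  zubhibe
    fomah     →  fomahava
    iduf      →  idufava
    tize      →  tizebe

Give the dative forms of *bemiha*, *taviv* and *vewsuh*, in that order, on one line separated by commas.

bemihabe, tavivo, vewsuhava

The pattern is voicing of the final sound: -ava when the stem ends in a voiceless consonant (*fefovwas*, *fomah*, *iduf*); -o when the stem ends in a voiced consonant (*jenez*, *tirev*); -be when the stem ends in a vowel (*remiza*, *zubhi*, *tize*).
*bemiha*: final sound = /a/, a vowel → -be → *bemihabe*.
*taviv* — final sound /v/ (a voiced consonant) → -o → *tavivo*.
*vewsuh* — final sound /h/ (a voiceless consonant) → -ava → *vewsuhava*.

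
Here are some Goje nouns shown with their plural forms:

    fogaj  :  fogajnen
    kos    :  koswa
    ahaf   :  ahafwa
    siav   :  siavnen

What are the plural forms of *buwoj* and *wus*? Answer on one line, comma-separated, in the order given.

buwojnen, wuswa

Looking at the final consonant of each stem: -wa when the stem ends in a voiceless consonant (*kos*, *ahaf*); -nen when the stem ends in a voiced consonant (*fogaj*, *siav*).
Since the final consonant of *buwoj* is /j/ (voiced), it takes -nen, giving *buwojnen*.
*wus*: final consonant = /s/, voiceless → -wa → *wuswa*.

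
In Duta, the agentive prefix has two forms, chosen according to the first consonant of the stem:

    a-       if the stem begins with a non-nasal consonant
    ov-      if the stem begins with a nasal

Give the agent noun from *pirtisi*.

*pirtisi* — first consonant /p/ (non-nasal) → a- → *apirtisi*.

apirtisi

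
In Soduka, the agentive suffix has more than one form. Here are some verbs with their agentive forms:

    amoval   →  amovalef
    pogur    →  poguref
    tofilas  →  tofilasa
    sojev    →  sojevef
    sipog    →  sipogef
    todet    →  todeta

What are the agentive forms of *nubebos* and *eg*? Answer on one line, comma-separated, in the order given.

nubebosa, egef

Looking at the final consonant of each stem: -a when the stem ends in a voiceless consonant (*tofilas*, *todet*); -ef when the stem ends in a voiced consonant (*amoval*, *pogur*, *sojev*, *sipog*).
Since the final consonant of *nubebos* is /s/ (voiceless), it takes -a, giving *nubebosa*.
*eg* — final consonant /g/ (voiced) → -ef → *egef*.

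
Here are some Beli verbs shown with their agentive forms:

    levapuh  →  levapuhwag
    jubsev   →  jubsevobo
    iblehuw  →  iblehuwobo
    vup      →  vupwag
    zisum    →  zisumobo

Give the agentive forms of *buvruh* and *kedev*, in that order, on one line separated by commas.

The alternation tracks the final consonant of the stem — -wag when the stem ends in a voiceless consonant (*levapuh*, *vup*); -obo when the stem ends in a voiced consonant (*jubsev*, *iblehuw*, *zisum*).
*buvruh*: final consonant = /h/, voiceless → -wag → *buvruhwag*.
The final consonant of *kedev* is /v/, which is voiced, so the suffix is -obo, giving *kedevobo*.

buvruhwag, kedevobo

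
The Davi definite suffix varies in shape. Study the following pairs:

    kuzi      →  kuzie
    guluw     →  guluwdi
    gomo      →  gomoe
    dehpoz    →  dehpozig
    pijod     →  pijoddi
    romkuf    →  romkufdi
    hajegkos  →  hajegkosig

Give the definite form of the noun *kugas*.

The alternation tracks the final sound of the stem — -ig when the stem ends in a sibilant (*dehpoz*, *hajegkos*); -di when the stem ends in a non-sibilant consonant (*guluw*, *pijod*, *romkuf*); -e when the stem ends in a vowel (*kuzi*, *gomo*).
*kugas*: final sound = /s/, a sibilant → -ig → *kugasig*.

kugasig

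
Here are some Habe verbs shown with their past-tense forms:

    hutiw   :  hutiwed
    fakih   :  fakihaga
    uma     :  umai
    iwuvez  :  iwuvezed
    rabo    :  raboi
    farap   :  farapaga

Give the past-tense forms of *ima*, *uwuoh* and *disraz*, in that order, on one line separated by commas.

imai, uwuohaga, disrazed

Looking at the final sound of each stem: -aga when the stem ends in a voiceless consonant (*fakih*, *farap*); -ed when the stem ends in a voiced consonant (*hutiw*, *iwuvez*); -i when the stem ends in a vowel (*uma*, *rabo*).
Since the final sound of *ima* is /a/ (a vowel), it takes -i, giving *imai*.
Since the final sound of *uwuoh* is /h/ (a voiceless consonant), it takes -aga, giving *uwuohaga*.
*disraz* — final sound /z/ (a voiced consonant) → -ed → *disrazed*.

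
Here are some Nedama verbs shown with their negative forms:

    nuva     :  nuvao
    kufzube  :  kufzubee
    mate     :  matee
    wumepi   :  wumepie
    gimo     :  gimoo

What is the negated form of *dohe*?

The alternation tracks the last vowel of the stem — -e when the last vowel of the stem is a front vowel (*kufzube*, *mate*, *wumepi*); -o when the last vowel of the stem is a back vowel (*nuva*, *gimo*).
*dohe*: last vowel = /e/, a front vowel → -e → *dohee*.

dohee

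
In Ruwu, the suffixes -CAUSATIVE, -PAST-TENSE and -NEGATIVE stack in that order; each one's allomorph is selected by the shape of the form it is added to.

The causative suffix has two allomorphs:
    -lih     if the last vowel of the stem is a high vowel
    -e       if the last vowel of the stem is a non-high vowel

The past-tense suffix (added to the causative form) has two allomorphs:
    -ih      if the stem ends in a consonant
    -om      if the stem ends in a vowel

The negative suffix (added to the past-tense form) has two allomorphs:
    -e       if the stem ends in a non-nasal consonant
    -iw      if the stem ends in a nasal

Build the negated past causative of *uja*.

ujaeomiw

Since the last vowel of *uja* is /a/ (a non-high vowel), it takes -e, giving *ujae*.
Since the final sound of the causative form *ujae* is /e/ (a vowel), it takes -om, giving *ujaeom*.
The past-tense form *ujaeom*: final consonant = /m/, a nasal → -iw → *ujaeomiw*.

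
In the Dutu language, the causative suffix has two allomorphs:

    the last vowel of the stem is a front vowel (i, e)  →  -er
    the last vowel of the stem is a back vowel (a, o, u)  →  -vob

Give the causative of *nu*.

nuvob

*nu*: last vowel = /u/, a back vowel → -vob → *nuvob*.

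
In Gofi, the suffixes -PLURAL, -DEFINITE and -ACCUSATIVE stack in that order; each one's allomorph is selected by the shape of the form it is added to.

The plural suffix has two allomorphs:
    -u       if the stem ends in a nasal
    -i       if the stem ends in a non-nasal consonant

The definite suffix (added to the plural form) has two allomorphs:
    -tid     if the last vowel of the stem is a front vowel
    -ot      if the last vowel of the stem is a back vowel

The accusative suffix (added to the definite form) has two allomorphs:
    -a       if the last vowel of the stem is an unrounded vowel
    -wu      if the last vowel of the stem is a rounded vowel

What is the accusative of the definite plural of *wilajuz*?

wilajuzitida

Since the final consonant of *wilajuz* is /z/ (non-nasal), it takes -i, giving *wilajuzi*.
The plural form *wilajuzi* — last vowel /i/ (a front vowel) → -tid → *wilajuzitid*.
Since the last vowel of the definite form *wilajuzitid* is /i/ (an unrounded vowel), it takes -a, giving *wilajuzitida*.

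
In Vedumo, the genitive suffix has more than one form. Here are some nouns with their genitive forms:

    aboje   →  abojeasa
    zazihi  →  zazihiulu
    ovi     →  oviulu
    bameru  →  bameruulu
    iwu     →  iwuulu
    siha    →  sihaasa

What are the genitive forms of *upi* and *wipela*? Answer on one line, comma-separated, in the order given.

upiulu, wipelaasa

Looking at the last vowel of each stem: -ulu when the last vowel of the stem is a high vowel (*zazihi*, *ovi*, *bameru*, *iwu*); -asa when the last vowel of the stem is a non-high vowel (*aboje*, *siha*).
*upi* — last vowel /i/ (a high vowel) → -ulu → *upiulu*.
*wipela*: last vowel = /a/, a non-high vowel → -asa → *wipelaasa*.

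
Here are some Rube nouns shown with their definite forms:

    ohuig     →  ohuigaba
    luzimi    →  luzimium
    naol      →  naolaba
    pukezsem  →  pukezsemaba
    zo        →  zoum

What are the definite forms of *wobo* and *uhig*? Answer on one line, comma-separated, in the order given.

woboum, uhigaba

The pattern is consonant vs. vowel: -aba when the stem ends in a consonant (*ohuig*, *naol*, *pukezsem*); -um when the stem ends in a vowel (*luzimi*, *zo*).
*wobo*: final sound = /o/, a vowel → -um → *woboum*.
The final sound of *uhig* is /g/, which is a consonant, so the suffix is -aba, giving *uhigaba*.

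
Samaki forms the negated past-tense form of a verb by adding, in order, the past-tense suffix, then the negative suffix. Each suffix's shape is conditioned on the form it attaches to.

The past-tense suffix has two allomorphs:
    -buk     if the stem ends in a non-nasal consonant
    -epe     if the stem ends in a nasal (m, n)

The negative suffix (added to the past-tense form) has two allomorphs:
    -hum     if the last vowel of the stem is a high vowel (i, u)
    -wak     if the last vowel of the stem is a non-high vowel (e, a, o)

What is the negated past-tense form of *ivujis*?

*ivujis*: final consonant = /s/, non-nasal → -buk → *ivujisbuk*.
The last vowel of the past-tense form *ivujisbuk* is /u/, which is a high vowel, so the negative suffix is -hum, giving *ivujisbukhum*.

ivujisbukhum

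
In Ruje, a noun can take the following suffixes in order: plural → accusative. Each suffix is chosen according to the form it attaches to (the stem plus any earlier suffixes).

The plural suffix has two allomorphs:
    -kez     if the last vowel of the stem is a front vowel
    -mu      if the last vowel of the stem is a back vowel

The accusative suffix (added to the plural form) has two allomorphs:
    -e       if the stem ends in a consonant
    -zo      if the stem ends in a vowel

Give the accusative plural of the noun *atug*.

Since the last vowel of *atug* is /u/ (a back vowel), it takes -mu, giving *atugmu*.
The final sound of the plural form *atugmu* is /u/, which is a vowel, so the accusative suffix is -zo, giving *atugmuzo*.

atugmuzo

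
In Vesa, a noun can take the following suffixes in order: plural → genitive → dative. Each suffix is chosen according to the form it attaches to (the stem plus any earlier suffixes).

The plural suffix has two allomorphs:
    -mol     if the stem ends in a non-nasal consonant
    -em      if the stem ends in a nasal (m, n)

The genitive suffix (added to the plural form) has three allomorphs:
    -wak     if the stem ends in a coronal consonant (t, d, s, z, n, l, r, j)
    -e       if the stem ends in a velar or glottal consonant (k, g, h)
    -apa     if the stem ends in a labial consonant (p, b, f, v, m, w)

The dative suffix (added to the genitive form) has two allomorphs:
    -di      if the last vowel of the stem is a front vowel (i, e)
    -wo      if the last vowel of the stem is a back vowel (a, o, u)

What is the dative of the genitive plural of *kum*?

The final consonant of *kum* is /m/, which is a nasal, so the plural suffix is -em, giving *kumem*.
The plural form *kumem*: final consonant = /m/, labial → -apa → *kumemapa*.
The genitive form *kumemapa* — last vowel /a/ (a back vowel) → -wo → *kumemapawo*.

kumemapawo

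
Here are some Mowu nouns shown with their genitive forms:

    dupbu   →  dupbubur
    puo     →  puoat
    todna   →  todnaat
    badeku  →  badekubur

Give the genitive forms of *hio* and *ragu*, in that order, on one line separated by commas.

hioat, ragubur

Looking at the last vowel of each stem: -bur when the last vowel of the stem is a high vowel (*dupbu*, *badeku*); -at when the last vowel of the stem is a non-high vowel (*puo*, *todna*).
*hio*: last vowel = /o/, a non-high vowel → -at → *hioat*.
Since the last vowel of *ragu* is /u/ (a high vowel), it takes -bur, giving *ragubur*.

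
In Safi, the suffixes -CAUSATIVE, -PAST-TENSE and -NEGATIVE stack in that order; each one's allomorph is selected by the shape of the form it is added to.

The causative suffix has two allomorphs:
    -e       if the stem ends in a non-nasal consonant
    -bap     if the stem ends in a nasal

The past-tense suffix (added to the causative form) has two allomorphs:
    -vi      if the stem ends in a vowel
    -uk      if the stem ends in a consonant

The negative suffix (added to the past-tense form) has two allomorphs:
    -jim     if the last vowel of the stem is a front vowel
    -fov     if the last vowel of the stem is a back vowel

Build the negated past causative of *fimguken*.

fimgukenbapukfov

Since the final consonant of *fimguken* is /n/ (a nasal), it takes -bap, giving *fimgukenbap*.
The causative form *fimgukenbap* — final sound /p/ (a consonant) → -uk → *fimgukenbapuk*.
The past-tense form *fimgukenbapuk*: last vowel = /u/, a back vowel → -fov → *fimgukenbapukfov*.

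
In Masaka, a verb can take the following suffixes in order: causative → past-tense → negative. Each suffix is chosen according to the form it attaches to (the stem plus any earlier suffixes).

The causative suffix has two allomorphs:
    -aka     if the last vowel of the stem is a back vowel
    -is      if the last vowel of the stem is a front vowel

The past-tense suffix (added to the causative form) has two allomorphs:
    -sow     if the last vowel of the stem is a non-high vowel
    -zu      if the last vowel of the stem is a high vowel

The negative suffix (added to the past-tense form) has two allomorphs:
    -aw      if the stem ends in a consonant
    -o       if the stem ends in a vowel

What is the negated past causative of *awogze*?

awogzeiszuo

*awogze* — last vowel /e/ (a front vowel) → -is → *awogzeis*.
Since the last vowel of the causative form *awogzeis* is /i/ (a high vowel), it takes -zu, giving *awogzeiszu*.
The past-tense form *awogzeiszu*: final sound = /u/, a vowel → -o → *awogzeiszuo*.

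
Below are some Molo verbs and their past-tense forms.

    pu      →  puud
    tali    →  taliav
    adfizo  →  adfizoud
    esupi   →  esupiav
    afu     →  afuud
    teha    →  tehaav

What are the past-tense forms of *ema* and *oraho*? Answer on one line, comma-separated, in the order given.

emaav, orahoud

The suffix is conditioned by the last vowel: -ud when the last vowel of the stem is a rounded vowel (*pu*, *adfizo*, *afu*); -av when the last vowel of the stem is an unrounded vowel (*tali*, *esupi*, *teha*).
The last vowel of *ema* is /a/, which is an unrounded vowel, so the suffix is -av, giving *emaav*.
*oraho* — last vowel /o/ (a rounded vowel) → -ud → *orahoud*.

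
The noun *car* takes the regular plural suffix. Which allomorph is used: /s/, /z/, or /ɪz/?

/z/

The stem *car* ends in a voiced non-sibilant sound.
The plural suffix surfaces as /ɪz/ after sibilants, /s/ after other voiceless consonants, and /z/ after other voiced sounds.
So the plural -s on *car* is pronounced /z/.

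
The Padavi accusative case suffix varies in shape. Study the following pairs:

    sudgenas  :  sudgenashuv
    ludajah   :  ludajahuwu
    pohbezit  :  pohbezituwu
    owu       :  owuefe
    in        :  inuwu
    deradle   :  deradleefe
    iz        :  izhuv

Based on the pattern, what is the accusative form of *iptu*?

The suffix is conditioned by the final sound: -huv when the stem ends in a sibilant (*sudgenas*, *iz*); -uwu when the stem ends in a non-sibilant consonant (*ludajah*, *pohbezit*, *in*); -efe when the stem ends in a vowel (*owu*, *deradle*).
Since the final sound of *iptu* is /u/ (a vowel), it takes -efe, giving *iptuefe*.

iptuefe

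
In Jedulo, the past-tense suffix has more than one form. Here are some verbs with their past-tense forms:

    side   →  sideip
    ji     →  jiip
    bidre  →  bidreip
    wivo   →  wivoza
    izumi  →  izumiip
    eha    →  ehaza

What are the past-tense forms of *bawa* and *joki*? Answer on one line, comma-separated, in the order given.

Looking at the last vowel of each stem: -ip when the last vowel of the stem is a front vowel (*side*, *ji*, *bidre*, *izumi*); -za when the last vowel of the stem is a back vowel (*wivo*, *eha*).
Since the last vowel of *bawa* is /a/ (a back vowel), it takes -za, giving *bawaza*.
*joki* — last vowel /i/ (a front vowel) → -ip → *jokiip*.

bawaza, jokiip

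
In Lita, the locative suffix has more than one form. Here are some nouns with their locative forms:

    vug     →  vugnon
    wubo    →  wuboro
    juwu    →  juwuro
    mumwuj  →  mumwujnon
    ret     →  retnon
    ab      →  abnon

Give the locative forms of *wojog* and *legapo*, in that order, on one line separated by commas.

wojognon, legaporo

The suffix is conditioned by the final sound: -non when the stem ends in a consonant (*vug*, *mumwuj*, *ret*, *ab*); -ro when the stem ends in a vowel (*wubo*, *juwu*).
Since the final sound of *wojog* is /g/ (a consonant), it takes -non, giving *wojognon*.
*legapo* — final sound /o/ (a vowel) → -ro → *legaporo*.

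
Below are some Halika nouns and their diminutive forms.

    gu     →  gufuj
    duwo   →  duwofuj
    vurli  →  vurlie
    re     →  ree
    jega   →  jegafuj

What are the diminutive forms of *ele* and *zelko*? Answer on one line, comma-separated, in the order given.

The pattern is front/back vowel harmony: -e when the last vowel of the stem is a front vowel (*vurli*, *re*); -fuj when the last vowel of the stem is a back vowel (*gu*, *duwo*, *jega*).
*ele* — last vowel /e/ (a front vowel) → -e → *elee*.
Since the last vowel of *zelko* is /o/ (a back vowel), it takes -fuj, giving *zelkofuj*.

elee, zelkofuj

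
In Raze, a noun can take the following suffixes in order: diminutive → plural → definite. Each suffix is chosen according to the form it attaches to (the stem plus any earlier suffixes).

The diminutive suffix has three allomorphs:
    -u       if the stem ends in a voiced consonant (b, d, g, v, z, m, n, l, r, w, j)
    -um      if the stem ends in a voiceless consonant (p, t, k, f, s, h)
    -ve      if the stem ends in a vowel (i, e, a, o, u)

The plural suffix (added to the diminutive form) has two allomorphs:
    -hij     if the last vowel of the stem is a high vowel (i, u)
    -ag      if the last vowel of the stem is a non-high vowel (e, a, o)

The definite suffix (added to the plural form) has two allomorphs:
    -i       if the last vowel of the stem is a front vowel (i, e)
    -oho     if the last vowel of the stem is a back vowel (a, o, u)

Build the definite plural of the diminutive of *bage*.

bageveagoho

*bage* — final sound /e/ (a vowel) → -ve → *bageve*.
Since the last vowel of the diminutive form *bageve* is /e/ (a non-high vowel), it takes -ag, giving *bageveag*.
The plural form *bageveag* — last vowel /a/ (a back vowel) → -oho → *bageveagoho*.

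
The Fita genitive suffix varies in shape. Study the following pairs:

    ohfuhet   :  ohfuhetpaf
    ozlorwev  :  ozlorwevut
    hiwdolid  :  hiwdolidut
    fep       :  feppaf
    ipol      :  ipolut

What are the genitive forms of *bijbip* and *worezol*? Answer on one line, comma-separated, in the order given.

bijbippaf, worezolut

The alternation tracks the final consonant of the stem — -paf when the stem ends in a voiceless consonant (*ohfuhet*, *fep*); -ut when the stem ends in a voiced consonant (*ozlorwev*, *hiwdolid*, *ipol*).
Since the final consonant of *bijbip* is /p/ (voiceless), it takes -paf, giving *bijbippaf*.
The final consonant of *worezol* is /l/, which is voiced, so the suffix is -ut, giving *worezolut*.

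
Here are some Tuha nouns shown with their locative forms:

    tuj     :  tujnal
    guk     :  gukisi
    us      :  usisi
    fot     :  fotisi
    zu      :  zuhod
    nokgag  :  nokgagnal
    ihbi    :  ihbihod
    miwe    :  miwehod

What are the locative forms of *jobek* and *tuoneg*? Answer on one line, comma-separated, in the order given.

Looking at the final sound of each stem: -isi when the stem ends in a voiceless consonant (*guk*, *us*, *fot*); -nal when the stem ends in a voiced consonant (*tuj*, *nokgag*); -hod when the stem ends in a vowel (*zu*, *ihbi*, *miwe*).
*jobek* — final sound /k/ (a voiceless consonant) → -isi → *jobekisi*.
*tuoneg* — final sound /g/ (a voiced consonant) → -nal → *tuonegnal*.

jobekisi, tuonegnal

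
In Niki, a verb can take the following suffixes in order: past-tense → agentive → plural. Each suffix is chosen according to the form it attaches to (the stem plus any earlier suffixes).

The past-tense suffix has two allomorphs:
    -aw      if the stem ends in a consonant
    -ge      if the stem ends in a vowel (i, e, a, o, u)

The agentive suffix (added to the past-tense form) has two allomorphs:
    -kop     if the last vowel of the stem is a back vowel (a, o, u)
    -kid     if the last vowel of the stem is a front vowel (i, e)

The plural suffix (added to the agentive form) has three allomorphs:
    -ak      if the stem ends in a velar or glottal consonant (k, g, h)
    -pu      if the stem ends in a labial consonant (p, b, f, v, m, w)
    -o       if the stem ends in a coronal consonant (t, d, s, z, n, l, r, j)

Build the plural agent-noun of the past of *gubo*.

gubogekido

The final sound of *gubo* is /o/, which is a vowel, so the past-tense suffix is -ge, giving *guboge*.
The last vowel of the past-tense form *guboge* is /e/, which is a front vowel, so the agentive suffix is -kid, giving *gubogekid*.
The agentive form *gubogekid*: final consonant = /d/, coronal → -o → *gubogekido*.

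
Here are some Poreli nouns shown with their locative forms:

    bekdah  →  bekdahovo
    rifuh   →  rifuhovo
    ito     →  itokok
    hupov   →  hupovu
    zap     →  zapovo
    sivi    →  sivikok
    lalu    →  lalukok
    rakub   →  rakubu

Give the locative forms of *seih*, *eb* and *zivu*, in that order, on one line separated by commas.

The suffix is conditioned by the final sound: -ovo when the stem ends in a voiceless consonant (*bekdah*, *rifuh*, *zap*); -u when the stem ends in a voiced consonant (*hupov*, *rakub*); -kok when the stem ends in a vowel (*ito*, *sivi*, *lalu*).
The final sound of *seih* is /h/, which is a voiceless consonant, so the suffix is -ovo, giving *seihovo*.
*eb* — final sound /b/ (a voiced consonant) → -u → *ebu*.
*zivu* — final sound /u/ (a vowel) → -kok → *zivukok*.

seihovo, ebu, zivukok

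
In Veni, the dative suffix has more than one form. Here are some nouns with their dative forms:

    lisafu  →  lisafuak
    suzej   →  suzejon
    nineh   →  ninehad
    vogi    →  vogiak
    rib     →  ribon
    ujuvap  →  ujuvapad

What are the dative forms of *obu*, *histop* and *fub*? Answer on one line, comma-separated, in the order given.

obuak, histopad, fubon

The alternation tracks the final sound of the stem — -ad when the stem ends in a voiceless consonant (*nineh*, *ujuvap*); -on when the stem ends in a voiced consonant (*suzej*, *rib*); -ak when the stem ends in a vowel (*lisafu*, *vogi*).
The final sound of *obu* is /u/, which is a vowel, so the suffix is -ak, giving *obuak*.
*histop* — final sound /p/ (a voiceless consonant) → -ad → *histopad*.
Since the final sound of *fub* is /b/ (a voiced consonant), it takes -on, giving *fubon*.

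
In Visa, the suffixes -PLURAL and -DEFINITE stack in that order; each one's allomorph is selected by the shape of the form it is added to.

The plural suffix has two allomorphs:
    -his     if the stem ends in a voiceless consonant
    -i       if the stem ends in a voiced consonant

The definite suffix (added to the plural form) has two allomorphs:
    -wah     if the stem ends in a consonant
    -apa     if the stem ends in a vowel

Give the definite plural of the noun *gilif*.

The final consonant of *gilif* is /f/, which is voiceless, so the plural suffix is -his, giving *gilifhis*.
The plural form *gilifhis*: final sound = /s/, a consonant → -wah → *gilifhiswah*.

gilifhiswah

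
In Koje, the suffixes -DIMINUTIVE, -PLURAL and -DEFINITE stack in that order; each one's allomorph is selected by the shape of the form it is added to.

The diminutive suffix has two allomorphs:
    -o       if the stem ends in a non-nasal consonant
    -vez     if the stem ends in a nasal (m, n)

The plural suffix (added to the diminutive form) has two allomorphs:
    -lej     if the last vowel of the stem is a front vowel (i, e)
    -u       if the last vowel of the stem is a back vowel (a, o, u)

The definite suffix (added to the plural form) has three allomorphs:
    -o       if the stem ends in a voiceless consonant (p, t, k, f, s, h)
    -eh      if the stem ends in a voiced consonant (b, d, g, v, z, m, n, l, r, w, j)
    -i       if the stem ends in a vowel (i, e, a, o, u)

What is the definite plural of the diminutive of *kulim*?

kulimvezlejeh

*kulim*: final consonant = /m/, a nasal → -vez → *kulimvez*.
The diminutive form *kulimvez*: last vowel = /e/, a front vowel → -lej → *kulimvezlej*.
The final sound of the plural form *kulimvezlej* is /j/, which is a voiced consonant, so the definite suffix is -eh, giving *kulimvezlejeh*.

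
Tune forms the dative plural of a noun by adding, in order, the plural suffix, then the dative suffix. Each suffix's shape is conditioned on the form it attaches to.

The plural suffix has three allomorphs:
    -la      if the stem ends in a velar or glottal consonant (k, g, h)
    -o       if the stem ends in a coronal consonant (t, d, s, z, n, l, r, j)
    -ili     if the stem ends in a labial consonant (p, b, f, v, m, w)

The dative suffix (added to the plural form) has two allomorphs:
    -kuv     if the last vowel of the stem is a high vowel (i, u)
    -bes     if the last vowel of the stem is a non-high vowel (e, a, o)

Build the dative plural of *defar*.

defarobes

Since the final consonant of *defar* is /r/ (coronal), it takes -o, giving *defaro*.
The plural form *defaro* — last vowel /o/ (a non-high vowel) → -bes → *defarobes*.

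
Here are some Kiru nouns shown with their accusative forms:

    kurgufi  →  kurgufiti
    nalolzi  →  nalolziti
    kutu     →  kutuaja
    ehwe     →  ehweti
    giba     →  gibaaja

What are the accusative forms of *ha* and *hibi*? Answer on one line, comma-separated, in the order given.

The suffix is conditioned by the last vowel: -ti when the last vowel of the stem is a front vowel (*kurgufi*, *nalolzi*, *ehwe*); -aja when the last vowel of the stem is a back vowel (*kutu*, *giba*).
*ha*: last vowel = /a/, a back vowel → -aja → *haaja*.
*hibi*: last vowel = /i/, a front vowel → -ti → *hibiti*.

haaja, hibiti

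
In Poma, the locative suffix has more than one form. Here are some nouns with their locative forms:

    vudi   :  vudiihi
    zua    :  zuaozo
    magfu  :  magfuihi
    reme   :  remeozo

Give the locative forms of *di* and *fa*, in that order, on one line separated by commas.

diihi, faozo

The alternation tracks the last vowel of the stem — -ihi when the last vowel of the stem is a high vowel (*vudi*, *magfu*); -ozo when the last vowel of the stem is a non-high vowel (*zua*, *reme*).
The last vowel of *di* is /i/, which is a high vowel, so the suffix is -ihi, giving *diihi*.
*fa* — last vowel /a/ (a non-high vowel) → -ozo → *faozo*.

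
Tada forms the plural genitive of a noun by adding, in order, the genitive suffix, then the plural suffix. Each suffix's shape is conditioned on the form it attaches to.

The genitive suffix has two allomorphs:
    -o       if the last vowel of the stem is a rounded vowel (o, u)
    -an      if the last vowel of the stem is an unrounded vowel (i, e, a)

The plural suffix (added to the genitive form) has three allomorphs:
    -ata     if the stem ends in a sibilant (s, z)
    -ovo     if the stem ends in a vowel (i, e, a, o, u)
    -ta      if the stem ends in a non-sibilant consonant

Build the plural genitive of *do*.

The last vowel of *do* is /o/, which is a rounded vowel, so the genitive suffix is -o, giving *doo*.
Since the final sound of the genitive form *doo* is /o/ (a vowel), it takes -ovo, giving *dooovo*.

dooovo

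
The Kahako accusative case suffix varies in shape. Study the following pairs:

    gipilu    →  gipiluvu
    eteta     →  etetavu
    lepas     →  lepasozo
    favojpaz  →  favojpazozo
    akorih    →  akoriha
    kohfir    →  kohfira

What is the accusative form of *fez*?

The alternation tracks the final sound of the stem — -ozo when the stem ends in a sibilant (*lepas*, *favojpaz*); -a when the stem ends in a non-sibilant consonant (*akorih*, *kohfir*); -vu when the stem ends in a vowel (*gipilu*, *eteta*).
The final sound of *fez* is /z/, which is a sibilant, so the suffix is -ozo, giving *fezozo*.

fezozo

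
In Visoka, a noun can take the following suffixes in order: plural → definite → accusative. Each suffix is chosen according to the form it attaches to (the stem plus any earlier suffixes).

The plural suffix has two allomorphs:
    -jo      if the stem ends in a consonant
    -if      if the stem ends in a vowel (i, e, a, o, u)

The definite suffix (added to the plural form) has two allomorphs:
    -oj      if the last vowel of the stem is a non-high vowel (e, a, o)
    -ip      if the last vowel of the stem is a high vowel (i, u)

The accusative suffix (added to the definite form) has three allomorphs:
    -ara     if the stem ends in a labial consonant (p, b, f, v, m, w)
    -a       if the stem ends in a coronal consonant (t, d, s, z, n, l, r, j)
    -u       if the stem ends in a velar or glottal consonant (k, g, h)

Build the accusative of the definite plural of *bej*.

*bej*: final sound = /j/, a consonant → -jo → *bejjo*.
The plural form *bejjo* — last vowel /o/ (a non-high vowel) → -oj → *bejjooj*.
The definite form *bejjooj*: final consonant = /j/, coronal → -a → *bejjooja*.

bejjooja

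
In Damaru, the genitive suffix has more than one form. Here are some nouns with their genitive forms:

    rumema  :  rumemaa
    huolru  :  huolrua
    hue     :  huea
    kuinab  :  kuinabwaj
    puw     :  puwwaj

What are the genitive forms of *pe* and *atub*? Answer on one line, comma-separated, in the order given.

The suffix is conditioned by the final sound: -waj when the stem ends in a consonant (*kuinab*, *puw*); -a when the stem ends in a vowel (*rumema*, *huolru*, *hue*).
*pe* — final sound /e/ (a vowel) → -a → *pea*.
*atub* — final sound /b/ (a consonant) → -waj → *atubwaj*.

pea, atubwaj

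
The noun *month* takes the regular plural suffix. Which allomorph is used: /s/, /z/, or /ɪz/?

/s/

The stem *month* ends in a voiceless non-sibilant consonant.
The plural suffix surfaces as /ɪz/ after sibilants, /s/ after other voiceless consonants, and /z/ after other voiced sounds.
So the plural -s on *month* is pronounced /s/.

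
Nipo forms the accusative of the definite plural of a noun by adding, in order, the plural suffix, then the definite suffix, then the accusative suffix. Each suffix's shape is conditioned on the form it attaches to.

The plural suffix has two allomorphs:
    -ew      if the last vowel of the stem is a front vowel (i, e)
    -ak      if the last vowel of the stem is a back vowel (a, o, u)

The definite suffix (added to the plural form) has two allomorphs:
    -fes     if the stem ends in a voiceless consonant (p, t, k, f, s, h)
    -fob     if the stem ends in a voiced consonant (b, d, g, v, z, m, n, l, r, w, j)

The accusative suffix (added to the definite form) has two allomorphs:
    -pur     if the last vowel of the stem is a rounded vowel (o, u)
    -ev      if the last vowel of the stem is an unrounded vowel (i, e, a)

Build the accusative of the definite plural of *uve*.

uveewfobpur

Since the last vowel of *uve* is /e/ (a front vowel), it takes -ew, giving *uveew*.
The plural form *uveew*: final consonant = /w/, voiced → -fob → *uveewfob*.
Since the last vowel of the definite form *uveewfob* is /o/ (a rounded vowel), it takes -pur, giving *uveewfobpur*.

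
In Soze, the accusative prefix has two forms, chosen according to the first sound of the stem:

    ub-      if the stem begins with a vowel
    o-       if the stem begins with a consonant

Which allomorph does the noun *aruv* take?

Since the first sound of *aruv* is /a/ (a vowel), it takes ub-.

ub-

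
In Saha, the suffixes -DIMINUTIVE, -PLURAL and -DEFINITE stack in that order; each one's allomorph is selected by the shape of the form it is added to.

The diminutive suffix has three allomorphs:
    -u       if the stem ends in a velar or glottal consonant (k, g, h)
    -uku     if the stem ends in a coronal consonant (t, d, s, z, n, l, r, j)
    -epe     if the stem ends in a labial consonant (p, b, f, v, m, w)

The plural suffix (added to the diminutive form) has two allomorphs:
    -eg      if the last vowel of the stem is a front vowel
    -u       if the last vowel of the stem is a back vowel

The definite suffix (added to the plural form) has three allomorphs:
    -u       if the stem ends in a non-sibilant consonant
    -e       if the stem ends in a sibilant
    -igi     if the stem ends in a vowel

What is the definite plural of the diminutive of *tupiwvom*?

tupiwvomepeegu

*tupiwvom*: final consonant = /m/, labial → -epe → *tupiwvomepe*.
Since the last vowel of the diminutive form *tupiwvomepe* is /e/ (a front vowel), it takes -eg, giving *tupiwvomepeeg*.
The final sound of the plural form *tupiwvomepeeg* is /g/, which is a non-sibilant consonant, so the definite suffix is -u, giving *tupiwvomepeegu*.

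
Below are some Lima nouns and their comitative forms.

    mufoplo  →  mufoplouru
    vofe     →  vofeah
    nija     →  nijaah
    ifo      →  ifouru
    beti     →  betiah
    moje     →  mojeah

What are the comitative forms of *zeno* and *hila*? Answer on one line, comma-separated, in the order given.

The suffix is conditioned by the last vowel: -uru when the last vowel of the stem is a rounded vowel (*mufoplo*, *ifo*); -ah when the last vowel of the stem is an unrounded vowel (*vofe*, *nija*, *beti*, *moje*).
*zeno*: last vowel = /o/, a rounded vowel → -uru → *zenouru*.
The last vowel of *hila* is /a/, which is an unrounded vowel, so the suffix is -ah, giving *hilaah*.

zenouru, hilaah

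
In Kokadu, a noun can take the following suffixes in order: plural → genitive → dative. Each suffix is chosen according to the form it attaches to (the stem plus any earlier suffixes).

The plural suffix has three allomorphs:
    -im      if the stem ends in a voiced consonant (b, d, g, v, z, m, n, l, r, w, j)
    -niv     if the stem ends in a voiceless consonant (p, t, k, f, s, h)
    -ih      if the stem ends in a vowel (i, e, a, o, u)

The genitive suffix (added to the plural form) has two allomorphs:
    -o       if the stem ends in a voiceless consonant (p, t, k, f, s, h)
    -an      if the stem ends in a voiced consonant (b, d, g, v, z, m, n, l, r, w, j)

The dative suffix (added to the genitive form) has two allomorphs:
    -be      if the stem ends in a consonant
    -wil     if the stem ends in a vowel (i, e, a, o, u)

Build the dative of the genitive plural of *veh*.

vehnivanbe

Since the final sound of *veh* is /h/ (a voiceless consonant), it takes -niv, giving *vehniv*.
The plural form *vehniv* — final consonant /v/ (voiced) → -an → *vehnivan*.
Since the final sound of the genitive form *vehnivan* is /n/ (a consonant), it takes -be, giving *vehnivanbe*.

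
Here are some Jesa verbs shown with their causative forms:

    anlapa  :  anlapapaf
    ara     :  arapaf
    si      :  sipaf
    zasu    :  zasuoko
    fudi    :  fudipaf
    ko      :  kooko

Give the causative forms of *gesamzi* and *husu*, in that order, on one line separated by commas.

The pattern is rounding harmony: -oko when the last vowel of the stem is a rounded vowel (*zasu*, *ko*); -paf when the last vowel of the stem is an unrounded vowel (*anlapa*, *ara*, *si*, *fudi*).
The last vowel of *gesamzi* is /i/, which is an unrounded vowel, so the suffix is -paf, giving *gesamzipaf*.
Since the last vowel of *husu* is /u/ (a rounded vowel), it takes -oko, giving *husuoko*.

gesamzipaf, husuoko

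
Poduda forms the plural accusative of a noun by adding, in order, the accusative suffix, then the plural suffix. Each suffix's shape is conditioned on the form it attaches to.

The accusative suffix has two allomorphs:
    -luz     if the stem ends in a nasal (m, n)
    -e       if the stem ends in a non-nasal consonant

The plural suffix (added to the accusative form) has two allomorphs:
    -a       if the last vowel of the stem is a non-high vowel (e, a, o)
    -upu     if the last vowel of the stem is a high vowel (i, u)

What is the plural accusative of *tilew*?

Since the final consonant of *tilew* is /w/ (non-nasal), it takes -e, giving *tilewe*.
Since the last vowel of the accusative form *tilewe* is /e/ (a non-high vowel), it takes -a, giving *tilewea*.

tilewea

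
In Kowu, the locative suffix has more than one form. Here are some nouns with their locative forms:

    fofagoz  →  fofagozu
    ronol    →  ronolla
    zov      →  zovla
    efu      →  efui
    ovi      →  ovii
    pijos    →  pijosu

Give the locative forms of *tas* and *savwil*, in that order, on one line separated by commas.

The alternation tracks the final sound of the stem — -u when the stem ends in a sibilant (*fofagoz*, *pijos*); -la when the stem ends in a non-sibilant consonant (*ronol*, *zov*); -i when the stem ends in a vowel (*efu*, *ovi*).
Since the final sound of *tas* is /s/ (a sibilant), it takes -u, giving *tasu*.
The final sound of *savwil* is /l/, which is a non-sibilant consonant, so the suffix is -la, giving *savwilla*.

tasu, savwilla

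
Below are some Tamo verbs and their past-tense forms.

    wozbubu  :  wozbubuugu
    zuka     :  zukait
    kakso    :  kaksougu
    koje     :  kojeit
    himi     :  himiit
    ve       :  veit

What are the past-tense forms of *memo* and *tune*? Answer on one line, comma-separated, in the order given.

Looking at the last vowel of each stem: -ugu when the last vowel of the stem is a rounded vowel (*wozbubu*, *kakso*); -it when the last vowel of the stem is an unrounded vowel (*zuka*, *koje*, *himi*, *ve*).
*memo*: last vowel = /o/, a rounded vowel → -ugu → *memougu*.
*tune* — last vowel /e/ (an unrounded vowel) → -it → *tuneit*.

memougu, tuneit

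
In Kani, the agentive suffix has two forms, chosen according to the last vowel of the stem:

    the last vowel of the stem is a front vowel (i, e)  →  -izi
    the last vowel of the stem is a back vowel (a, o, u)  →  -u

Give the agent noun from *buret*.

buretizi

Since the last vowel of *buret* is /e/ (a front vowel), it takes -izi, giving *buretizi*.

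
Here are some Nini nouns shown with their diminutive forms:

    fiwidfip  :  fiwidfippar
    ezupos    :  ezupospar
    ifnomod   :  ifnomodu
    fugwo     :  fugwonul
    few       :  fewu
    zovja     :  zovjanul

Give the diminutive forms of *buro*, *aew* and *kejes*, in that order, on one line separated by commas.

The suffix is conditioned by the final sound: -par when the stem ends in a voiceless consonant (*fiwidfip*, *ezupos*); -u when the stem ends in a voiced consonant (*ifnomod*, *few*); -nul when the stem ends in a vowel (*fugwo*, *zovja*).
*buro* — final sound /o/ (a vowel) → -nul → *buronul*.
The final sound of *aew* is /w/, which is a voiced consonant, so the suffix is -u, giving *aewu*.
Since the final sound of *kejes* is /s/ (a voiceless consonant), it takes -par, giving *kejespar*.

buronul, aewu, kejespar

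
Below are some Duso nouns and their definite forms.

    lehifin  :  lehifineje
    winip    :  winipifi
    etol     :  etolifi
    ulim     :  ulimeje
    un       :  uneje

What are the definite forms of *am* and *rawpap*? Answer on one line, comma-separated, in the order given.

ameje, rawpapifi

The pattern is nasality of the final consonant: -eje when the stem ends in a nasal (*lehifin*, *ulim*, *un*); -ifi when the stem ends in a non-nasal consonant (*winip*, *etol*).
*am* — final consonant /m/ (a nasal) → -eje → *ameje*.
*rawpap* — final consonant /p/ (non-nasal) → -ifi → *rawpapifi*.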